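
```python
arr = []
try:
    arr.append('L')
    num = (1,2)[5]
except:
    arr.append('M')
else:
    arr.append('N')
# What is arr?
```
['L', 'M']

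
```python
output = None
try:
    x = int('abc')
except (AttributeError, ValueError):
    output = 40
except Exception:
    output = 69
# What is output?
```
40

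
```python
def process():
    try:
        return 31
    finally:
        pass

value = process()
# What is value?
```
31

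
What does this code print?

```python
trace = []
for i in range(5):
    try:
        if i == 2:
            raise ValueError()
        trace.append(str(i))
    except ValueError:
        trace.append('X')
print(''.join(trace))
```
01X34

Exception on i=2 caught, loop continues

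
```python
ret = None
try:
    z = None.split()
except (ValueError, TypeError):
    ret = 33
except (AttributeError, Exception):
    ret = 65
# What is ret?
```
65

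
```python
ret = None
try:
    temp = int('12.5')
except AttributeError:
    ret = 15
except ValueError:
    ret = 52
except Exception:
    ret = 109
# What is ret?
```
52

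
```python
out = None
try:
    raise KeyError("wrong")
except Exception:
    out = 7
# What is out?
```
7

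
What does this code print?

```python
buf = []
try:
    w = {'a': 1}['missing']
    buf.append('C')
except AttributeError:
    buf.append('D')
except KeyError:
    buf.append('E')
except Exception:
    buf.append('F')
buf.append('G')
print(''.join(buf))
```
EG

KeyError matches before generic Exception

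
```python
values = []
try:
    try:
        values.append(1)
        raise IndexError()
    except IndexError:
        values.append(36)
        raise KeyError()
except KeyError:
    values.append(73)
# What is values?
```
[1, 36, 73]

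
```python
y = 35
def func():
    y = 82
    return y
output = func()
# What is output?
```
82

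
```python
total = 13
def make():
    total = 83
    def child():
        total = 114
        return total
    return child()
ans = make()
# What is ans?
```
114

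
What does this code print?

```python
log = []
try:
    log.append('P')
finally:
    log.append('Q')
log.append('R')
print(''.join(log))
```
PQR

try/finally without except, no exception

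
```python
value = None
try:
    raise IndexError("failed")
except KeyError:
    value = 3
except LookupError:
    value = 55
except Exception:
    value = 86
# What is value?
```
55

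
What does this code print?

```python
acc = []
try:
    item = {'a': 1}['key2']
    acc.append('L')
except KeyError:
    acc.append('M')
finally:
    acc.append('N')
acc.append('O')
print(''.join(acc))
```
MNO

finally always runs, even after exception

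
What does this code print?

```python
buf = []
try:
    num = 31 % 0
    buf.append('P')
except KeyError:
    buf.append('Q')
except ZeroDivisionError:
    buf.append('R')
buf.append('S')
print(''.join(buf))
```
RS

ZeroDivisionError is caught by its specific handler, not KeyError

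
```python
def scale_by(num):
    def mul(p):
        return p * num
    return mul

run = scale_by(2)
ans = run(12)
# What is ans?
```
24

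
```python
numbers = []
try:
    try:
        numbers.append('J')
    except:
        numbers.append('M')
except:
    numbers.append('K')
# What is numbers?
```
['J']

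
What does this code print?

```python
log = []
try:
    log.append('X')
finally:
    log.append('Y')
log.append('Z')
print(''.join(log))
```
XYZ

try/finally without except, no exception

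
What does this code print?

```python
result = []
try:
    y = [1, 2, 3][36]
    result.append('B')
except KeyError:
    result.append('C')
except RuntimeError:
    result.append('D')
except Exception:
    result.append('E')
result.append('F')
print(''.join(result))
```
EF

IndexError not specifically caught, falls to Exception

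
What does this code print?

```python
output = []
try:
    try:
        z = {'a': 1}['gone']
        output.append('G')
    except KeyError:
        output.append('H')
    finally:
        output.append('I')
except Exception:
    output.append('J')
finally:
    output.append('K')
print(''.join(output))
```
HIK

Both finally blocks run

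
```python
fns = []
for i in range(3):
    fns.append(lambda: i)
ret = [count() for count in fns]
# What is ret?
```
[2, 2, 2]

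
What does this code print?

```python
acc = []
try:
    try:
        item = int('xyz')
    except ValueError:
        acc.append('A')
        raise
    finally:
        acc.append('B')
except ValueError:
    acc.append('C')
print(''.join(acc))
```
ABC

finally runs before re-raised exception propagates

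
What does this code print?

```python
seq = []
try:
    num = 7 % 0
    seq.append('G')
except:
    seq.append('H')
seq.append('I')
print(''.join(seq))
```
HI

Exception raised in try, caught by bare except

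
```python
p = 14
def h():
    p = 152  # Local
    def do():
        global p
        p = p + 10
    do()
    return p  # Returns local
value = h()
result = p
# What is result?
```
24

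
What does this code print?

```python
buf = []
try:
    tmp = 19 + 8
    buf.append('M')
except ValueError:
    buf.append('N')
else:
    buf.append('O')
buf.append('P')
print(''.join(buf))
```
MOP

else block runs when no exception occurs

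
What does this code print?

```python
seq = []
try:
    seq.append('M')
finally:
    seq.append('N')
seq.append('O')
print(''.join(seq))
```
MNO

try/finally without except, no exception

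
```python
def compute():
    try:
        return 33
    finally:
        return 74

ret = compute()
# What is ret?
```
74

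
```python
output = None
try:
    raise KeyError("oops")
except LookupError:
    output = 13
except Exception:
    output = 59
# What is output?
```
13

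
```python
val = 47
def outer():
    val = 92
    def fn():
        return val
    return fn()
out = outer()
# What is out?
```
92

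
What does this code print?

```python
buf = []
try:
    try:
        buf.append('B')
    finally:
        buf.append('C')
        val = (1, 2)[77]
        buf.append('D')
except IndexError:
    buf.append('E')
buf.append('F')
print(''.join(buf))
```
BCEF

Exception in inner finally caught by outer except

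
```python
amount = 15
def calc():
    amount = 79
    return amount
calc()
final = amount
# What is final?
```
15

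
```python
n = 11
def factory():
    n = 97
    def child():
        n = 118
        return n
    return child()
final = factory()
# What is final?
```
118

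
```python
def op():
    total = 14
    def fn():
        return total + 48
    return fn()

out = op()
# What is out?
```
62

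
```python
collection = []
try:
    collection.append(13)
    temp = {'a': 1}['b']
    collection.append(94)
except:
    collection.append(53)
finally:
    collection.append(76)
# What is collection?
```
[13, 53, 76]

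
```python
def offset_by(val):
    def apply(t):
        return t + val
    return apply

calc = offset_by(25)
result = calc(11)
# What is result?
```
36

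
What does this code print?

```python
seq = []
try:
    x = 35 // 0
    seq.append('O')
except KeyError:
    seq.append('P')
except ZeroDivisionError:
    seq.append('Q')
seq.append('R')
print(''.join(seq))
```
QR

ZeroDivisionError is caught by its specific handler, not KeyError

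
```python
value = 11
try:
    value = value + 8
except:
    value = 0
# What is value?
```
19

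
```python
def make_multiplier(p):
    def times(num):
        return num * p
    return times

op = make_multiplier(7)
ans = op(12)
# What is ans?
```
84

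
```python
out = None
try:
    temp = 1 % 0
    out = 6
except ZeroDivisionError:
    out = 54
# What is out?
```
54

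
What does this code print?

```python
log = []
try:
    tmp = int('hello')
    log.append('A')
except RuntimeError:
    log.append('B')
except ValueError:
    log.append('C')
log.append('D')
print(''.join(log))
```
CD

ValueError is caught by its specific handler, not RuntimeError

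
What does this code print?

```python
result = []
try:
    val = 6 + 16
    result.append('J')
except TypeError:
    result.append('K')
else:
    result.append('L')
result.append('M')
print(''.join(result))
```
JLM

else block runs when no exception occurs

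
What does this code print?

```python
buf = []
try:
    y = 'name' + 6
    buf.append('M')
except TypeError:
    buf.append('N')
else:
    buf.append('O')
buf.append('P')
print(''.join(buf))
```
NP

else block skipped when exception is caught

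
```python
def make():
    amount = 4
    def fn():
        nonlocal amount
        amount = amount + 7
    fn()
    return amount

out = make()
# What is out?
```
11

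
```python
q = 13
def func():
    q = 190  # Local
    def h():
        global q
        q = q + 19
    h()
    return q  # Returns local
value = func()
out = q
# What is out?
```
32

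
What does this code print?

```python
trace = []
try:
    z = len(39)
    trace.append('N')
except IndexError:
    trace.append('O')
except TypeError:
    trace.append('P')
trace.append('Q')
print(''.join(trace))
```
PQ

TypeError is caught by its specific handler, not IndexError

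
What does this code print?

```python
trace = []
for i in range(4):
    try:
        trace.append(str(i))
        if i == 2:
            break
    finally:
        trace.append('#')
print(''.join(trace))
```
0#1#2#

finally runs even when breaking out of loop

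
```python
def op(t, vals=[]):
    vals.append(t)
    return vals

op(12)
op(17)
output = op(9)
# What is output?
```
[12, 17, 9]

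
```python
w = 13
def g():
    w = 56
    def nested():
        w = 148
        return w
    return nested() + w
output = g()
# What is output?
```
204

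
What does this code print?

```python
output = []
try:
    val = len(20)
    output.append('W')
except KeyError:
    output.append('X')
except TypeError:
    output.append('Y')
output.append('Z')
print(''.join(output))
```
YZ

TypeError is caught by its specific handler, not KeyError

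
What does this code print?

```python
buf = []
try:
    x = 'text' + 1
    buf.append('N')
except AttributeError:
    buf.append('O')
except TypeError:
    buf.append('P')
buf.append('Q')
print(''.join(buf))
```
PQ

TypeError is caught by its specific handler, not AttributeError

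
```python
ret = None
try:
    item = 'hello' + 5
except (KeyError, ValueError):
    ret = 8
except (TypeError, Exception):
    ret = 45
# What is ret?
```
45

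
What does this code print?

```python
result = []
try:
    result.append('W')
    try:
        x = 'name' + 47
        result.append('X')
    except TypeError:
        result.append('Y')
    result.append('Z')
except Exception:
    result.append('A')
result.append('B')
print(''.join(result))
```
WYZB

Inner exception caught by inner handler, outer continues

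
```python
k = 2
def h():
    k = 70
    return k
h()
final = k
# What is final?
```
2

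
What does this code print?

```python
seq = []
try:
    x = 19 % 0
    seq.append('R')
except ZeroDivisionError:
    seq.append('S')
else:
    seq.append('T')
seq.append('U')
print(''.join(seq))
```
SU

else block skipped when exception is caught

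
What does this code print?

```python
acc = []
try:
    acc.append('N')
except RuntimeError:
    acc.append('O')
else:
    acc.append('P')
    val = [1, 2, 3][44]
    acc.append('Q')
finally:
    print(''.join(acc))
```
NP

Try succeeds, else appends 'P', IndexError in else is uncaught, finally prints before exception propagates ('Q' never appended)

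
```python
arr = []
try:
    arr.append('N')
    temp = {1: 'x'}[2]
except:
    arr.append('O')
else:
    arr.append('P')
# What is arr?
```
['N', 'O']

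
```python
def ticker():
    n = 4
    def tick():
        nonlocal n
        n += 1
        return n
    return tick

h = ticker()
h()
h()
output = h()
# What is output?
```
7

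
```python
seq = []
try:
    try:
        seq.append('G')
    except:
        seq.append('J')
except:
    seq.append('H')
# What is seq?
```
['G']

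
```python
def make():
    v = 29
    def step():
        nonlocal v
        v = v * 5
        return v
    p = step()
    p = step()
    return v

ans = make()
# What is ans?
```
725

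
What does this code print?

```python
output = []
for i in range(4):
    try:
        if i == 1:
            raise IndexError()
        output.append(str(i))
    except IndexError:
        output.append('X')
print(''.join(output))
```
0X23

Exception on i=1 caught, loop continues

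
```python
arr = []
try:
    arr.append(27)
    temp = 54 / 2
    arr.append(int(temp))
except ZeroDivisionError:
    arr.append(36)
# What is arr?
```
[27, 27]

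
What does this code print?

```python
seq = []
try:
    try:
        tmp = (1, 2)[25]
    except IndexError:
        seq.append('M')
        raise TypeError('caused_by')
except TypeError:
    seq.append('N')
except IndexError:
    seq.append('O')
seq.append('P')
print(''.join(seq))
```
MNP

TypeError raised and caught, original IndexError not re-raised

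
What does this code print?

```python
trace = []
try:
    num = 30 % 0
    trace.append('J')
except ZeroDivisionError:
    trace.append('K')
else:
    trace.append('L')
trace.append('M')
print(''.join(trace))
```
KM

else block skipped when exception is caught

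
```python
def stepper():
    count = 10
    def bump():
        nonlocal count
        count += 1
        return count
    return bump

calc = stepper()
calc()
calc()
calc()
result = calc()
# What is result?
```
14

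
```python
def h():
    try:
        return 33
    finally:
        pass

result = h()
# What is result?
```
33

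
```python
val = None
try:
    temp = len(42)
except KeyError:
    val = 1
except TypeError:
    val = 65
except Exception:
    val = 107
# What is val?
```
65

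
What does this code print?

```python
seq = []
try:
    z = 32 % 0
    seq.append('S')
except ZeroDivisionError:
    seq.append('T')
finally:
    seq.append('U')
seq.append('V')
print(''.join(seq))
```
TUV

finally always runs, even after exception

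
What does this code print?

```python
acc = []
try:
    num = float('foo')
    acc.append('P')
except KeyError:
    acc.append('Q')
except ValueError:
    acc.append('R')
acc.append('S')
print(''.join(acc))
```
RS

ValueError is caught by its specific handler, not KeyError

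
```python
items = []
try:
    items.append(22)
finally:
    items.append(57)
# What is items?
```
[22, 57]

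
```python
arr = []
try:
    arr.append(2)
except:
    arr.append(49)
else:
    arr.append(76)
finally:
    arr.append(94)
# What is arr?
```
[2, 76, 94]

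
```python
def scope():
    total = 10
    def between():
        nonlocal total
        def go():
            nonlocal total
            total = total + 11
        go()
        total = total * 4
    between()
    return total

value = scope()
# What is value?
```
84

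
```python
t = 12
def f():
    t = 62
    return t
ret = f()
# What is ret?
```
62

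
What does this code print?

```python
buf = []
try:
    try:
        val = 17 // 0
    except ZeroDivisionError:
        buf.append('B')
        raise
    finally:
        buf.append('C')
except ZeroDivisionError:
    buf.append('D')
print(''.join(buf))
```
BCD

finally runs before re-raised exception propagates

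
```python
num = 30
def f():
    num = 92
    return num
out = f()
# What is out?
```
92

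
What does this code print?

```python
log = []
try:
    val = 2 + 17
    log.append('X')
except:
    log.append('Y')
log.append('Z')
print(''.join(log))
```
XZ

No exception, try block completes normally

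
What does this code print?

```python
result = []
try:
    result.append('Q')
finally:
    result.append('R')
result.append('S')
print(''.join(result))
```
QRS

try/finally without except, no exception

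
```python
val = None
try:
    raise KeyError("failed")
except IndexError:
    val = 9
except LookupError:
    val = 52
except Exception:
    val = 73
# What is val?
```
52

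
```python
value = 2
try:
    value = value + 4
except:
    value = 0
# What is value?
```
6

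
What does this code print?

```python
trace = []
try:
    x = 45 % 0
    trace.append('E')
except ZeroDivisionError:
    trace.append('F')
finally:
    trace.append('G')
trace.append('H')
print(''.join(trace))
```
FGH

finally always runs, even after exception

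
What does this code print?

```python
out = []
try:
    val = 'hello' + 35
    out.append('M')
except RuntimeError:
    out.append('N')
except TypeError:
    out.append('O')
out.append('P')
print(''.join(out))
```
OP

TypeError is caught by its specific handler, not RuntimeError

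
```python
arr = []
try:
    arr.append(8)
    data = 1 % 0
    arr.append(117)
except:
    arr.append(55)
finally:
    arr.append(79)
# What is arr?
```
[8, 55, 79]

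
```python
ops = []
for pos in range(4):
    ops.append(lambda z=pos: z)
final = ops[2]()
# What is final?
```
2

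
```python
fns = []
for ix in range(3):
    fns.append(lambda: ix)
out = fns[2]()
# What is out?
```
2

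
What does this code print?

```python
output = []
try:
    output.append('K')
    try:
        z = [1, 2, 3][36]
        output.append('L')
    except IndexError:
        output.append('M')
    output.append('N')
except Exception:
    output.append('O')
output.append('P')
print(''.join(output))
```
KMNP

Inner exception caught by inner handler, outer continues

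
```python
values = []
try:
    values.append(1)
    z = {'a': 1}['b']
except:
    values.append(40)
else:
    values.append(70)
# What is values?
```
[1, 40]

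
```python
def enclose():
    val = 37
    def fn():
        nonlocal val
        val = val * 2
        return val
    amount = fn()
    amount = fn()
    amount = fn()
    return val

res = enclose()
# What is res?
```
296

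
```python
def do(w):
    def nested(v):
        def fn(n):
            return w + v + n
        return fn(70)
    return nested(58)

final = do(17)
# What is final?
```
145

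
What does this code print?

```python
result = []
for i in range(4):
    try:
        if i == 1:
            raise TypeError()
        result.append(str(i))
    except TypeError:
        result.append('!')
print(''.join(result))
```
0!23

Exception on i=1 caught, loop continues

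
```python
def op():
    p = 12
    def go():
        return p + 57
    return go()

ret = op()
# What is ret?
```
69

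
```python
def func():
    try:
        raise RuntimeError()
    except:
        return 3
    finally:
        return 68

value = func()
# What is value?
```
68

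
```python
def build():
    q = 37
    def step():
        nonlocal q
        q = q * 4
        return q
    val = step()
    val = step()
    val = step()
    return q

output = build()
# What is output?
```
2368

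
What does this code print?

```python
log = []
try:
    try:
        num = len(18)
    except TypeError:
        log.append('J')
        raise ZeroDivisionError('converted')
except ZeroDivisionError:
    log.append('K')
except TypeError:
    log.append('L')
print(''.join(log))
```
JK

New ZeroDivisionError raised, caught by outer ZeroDivisionError handler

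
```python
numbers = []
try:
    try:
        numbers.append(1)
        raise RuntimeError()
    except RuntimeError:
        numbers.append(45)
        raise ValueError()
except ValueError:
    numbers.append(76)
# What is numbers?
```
[1, 45, 76]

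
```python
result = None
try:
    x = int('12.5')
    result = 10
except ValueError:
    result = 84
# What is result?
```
84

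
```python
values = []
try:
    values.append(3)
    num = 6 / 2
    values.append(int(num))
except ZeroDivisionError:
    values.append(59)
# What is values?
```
[3, 3]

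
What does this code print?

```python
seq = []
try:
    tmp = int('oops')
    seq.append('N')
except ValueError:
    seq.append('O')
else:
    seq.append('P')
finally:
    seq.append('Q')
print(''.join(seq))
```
OQ

Exception: except runs, else skipped, finally runs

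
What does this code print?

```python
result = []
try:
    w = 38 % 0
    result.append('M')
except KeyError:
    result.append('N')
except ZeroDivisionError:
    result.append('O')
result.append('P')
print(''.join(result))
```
OP

ZeroDivisionError is caught by its specific handler, not KeyError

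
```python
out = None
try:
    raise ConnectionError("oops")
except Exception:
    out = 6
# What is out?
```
6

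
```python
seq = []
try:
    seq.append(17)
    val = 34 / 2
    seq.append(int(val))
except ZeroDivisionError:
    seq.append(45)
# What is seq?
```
[17, 17]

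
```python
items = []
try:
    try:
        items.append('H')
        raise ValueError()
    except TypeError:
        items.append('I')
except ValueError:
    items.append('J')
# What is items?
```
['H', 'J']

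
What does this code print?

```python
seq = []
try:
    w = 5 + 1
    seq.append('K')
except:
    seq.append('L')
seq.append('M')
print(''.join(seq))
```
KM

No exception, try block completes normally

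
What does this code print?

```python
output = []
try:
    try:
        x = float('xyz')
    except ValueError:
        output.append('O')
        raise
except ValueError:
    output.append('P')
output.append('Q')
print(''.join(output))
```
OPQ

raise without argument re-raises current exception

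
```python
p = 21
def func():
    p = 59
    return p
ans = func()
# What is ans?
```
59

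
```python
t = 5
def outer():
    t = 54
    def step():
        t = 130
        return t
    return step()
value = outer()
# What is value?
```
130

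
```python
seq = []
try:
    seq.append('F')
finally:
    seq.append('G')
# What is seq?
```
['F', 'G']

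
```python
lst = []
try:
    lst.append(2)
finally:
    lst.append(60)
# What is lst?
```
[2, 60]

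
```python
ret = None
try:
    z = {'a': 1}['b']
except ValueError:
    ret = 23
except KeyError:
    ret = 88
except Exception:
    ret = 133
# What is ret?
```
88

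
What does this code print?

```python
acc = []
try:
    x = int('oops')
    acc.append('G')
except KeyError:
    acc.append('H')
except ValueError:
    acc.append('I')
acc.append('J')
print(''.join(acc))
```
IJ

ValueError is caught by its specific handler, not KeyError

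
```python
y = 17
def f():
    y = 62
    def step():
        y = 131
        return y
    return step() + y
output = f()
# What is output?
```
193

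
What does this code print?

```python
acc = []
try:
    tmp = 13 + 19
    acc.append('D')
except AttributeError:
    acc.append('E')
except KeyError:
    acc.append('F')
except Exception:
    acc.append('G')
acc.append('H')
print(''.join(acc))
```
DH

No exception, try block completes normally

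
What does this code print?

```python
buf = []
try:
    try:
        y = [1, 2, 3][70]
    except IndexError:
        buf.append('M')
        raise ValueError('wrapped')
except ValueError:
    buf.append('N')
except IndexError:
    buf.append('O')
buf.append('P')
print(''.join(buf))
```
MNP

ValueError raised and caught, original IndexError not re-raised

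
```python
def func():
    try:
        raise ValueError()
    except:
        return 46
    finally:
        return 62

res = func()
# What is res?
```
62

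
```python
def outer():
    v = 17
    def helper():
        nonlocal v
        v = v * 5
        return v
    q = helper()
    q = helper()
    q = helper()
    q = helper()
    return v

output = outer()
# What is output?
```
10625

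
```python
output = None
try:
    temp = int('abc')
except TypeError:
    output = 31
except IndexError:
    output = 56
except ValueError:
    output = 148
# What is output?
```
148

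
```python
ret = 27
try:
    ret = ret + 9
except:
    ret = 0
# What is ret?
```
36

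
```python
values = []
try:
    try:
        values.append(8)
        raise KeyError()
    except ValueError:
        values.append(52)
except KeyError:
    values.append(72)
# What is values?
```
[8, 72]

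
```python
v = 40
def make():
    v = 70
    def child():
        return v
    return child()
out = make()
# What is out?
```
70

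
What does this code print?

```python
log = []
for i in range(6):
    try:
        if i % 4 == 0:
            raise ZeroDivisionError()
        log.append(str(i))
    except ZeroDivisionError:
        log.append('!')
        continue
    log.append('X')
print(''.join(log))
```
!1X2X3X!5X

continue in except skips rest of loop body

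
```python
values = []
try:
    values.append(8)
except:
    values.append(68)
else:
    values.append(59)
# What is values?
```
[8, 59]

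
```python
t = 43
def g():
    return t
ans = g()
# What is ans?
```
43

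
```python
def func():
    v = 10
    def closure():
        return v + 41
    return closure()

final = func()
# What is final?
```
51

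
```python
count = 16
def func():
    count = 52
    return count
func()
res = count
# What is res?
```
16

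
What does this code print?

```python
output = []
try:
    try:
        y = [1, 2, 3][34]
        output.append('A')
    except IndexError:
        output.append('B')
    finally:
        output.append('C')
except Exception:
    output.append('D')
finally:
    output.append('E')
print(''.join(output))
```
BCE

Both finally blocks run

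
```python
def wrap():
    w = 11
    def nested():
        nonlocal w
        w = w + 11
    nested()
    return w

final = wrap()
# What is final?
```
22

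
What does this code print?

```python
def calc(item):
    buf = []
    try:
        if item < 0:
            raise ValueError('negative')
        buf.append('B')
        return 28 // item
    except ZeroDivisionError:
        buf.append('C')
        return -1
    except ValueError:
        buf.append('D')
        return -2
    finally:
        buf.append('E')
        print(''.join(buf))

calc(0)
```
BCE

item=0 causes ZeroDivisionError, caught, finally prints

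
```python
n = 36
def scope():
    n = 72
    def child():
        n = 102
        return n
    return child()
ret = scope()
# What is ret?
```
102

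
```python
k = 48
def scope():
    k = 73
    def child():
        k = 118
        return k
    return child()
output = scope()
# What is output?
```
118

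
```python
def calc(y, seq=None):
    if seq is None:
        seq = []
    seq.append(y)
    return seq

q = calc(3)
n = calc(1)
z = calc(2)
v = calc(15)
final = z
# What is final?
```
[2]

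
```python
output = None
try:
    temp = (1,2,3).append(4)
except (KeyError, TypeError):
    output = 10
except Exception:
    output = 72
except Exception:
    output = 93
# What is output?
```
72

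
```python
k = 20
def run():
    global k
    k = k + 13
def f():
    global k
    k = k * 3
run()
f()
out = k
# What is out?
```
99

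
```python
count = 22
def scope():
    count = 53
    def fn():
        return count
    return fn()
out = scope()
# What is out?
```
53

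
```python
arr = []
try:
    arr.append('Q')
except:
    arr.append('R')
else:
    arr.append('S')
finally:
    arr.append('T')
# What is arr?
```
['Q', 'S', 'T']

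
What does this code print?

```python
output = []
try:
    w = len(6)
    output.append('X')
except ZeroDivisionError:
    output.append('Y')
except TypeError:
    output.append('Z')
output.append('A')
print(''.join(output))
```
ZA

TypeError is caught by its specific handler, not ZeroDivisionError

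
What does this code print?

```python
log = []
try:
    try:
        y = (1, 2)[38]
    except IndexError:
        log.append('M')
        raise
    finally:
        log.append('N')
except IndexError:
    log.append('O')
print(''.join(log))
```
MNO

finally runs before re-raised exception propagates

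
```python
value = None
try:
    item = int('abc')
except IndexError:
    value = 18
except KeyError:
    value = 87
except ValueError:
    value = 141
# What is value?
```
141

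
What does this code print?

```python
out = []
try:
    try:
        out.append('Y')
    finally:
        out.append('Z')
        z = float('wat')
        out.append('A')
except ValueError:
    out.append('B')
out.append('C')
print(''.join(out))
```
YZBC

Exception in inner finally caught by outer except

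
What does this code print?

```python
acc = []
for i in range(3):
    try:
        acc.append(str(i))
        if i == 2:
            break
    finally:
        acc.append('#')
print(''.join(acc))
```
0#1#2#

finally runs even when breaking out of loop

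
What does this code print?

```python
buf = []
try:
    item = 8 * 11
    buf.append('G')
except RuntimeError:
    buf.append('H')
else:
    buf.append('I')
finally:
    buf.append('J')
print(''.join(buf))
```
GIJ

else runs before finally when no exception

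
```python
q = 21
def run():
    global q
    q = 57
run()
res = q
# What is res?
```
57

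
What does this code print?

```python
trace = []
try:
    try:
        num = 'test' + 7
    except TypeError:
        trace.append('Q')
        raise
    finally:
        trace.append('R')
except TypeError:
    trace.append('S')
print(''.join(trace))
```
QRS

finally runs before re-raised exception propagates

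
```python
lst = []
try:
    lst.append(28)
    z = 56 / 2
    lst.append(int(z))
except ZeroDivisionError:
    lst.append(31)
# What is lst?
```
[28, 28]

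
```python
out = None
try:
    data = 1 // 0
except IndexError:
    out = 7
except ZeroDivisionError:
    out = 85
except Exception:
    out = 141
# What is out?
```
85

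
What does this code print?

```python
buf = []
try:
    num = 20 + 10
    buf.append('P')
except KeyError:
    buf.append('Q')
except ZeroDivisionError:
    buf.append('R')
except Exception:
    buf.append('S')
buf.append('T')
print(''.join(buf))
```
PT

No exception, try block completes normally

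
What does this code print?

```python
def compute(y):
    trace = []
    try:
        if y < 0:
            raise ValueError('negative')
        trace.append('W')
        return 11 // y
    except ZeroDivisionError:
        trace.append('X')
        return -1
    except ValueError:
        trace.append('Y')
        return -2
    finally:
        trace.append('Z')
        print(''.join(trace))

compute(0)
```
WXZ

y=0 causes ZeroDivisionError, caught, finally prints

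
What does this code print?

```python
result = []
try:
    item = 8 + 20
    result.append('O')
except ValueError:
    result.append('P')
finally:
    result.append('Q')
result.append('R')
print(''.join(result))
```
OQR

finally runs after normal execution too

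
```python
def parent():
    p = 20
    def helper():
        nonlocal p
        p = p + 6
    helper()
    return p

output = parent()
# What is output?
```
26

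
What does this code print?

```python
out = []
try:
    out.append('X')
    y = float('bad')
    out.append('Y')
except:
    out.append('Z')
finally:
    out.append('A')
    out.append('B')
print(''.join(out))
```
XZAB

Code before exception runs, then except, then all of finally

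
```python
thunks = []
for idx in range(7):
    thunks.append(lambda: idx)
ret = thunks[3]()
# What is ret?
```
6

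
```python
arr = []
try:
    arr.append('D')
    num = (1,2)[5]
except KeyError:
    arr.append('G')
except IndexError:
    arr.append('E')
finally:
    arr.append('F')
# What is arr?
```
['D', 'E', 'F']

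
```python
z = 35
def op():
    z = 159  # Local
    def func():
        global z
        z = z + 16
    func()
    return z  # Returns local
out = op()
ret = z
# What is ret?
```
51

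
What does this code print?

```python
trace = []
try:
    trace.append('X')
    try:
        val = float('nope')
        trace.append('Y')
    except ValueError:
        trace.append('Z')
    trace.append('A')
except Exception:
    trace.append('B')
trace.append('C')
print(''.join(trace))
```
XZAC

Inner exception caught by inner handler, outer continues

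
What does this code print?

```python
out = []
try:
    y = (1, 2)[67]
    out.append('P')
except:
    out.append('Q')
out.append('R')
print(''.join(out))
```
QR

Exception raised in try, caught by bare except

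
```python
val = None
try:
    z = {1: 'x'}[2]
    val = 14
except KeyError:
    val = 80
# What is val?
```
80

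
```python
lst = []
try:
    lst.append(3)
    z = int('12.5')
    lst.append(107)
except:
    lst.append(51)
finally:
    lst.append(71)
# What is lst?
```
[3, 51, 71]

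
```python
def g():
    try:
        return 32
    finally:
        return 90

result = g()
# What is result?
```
90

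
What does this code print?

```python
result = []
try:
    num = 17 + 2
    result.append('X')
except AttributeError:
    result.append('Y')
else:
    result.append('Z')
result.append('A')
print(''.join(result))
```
XZA

else block runs when no exception occurs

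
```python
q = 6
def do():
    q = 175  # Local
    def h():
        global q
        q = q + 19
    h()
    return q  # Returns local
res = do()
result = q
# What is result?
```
25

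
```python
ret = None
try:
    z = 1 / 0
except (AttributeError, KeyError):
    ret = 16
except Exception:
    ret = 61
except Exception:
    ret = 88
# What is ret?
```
61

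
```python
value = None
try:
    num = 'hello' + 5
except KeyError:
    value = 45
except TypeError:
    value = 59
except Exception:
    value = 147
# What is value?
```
59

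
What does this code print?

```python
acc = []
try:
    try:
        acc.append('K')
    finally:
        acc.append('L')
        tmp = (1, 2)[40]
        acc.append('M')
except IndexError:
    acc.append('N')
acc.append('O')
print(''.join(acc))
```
KLNO

Exception in inner finally caught by outer except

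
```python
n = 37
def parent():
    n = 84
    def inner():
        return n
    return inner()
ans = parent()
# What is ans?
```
84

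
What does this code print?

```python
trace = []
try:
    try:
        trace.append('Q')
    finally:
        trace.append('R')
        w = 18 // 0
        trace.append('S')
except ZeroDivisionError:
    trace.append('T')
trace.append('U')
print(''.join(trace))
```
QRTU

Exception in inner finally caught by outer except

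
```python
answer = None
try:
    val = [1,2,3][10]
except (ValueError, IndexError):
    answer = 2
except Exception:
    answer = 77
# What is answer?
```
2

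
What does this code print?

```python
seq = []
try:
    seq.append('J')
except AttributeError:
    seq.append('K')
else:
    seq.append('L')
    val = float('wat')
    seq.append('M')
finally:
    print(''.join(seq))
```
JL

Try succeeds, else appends 'L', ValueError in else is uncaught, finally prints before exception propagates ('M' never appended)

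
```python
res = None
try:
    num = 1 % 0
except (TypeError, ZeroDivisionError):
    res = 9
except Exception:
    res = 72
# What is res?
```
9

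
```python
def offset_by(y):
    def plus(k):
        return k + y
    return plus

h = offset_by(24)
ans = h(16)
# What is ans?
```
40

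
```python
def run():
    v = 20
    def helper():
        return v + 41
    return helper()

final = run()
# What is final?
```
61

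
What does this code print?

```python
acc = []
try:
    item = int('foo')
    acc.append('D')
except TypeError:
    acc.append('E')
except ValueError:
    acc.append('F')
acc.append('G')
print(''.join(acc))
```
FG

ValueError is caught by its specific handler, not TypeError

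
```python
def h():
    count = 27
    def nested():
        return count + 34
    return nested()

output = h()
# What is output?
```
61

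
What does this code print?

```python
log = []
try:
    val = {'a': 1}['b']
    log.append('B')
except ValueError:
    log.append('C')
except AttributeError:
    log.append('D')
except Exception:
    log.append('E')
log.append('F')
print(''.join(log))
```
EF

KeyError not specifically caught, falls to Exception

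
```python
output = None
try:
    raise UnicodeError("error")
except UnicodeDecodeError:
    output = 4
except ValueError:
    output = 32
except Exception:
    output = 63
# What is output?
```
32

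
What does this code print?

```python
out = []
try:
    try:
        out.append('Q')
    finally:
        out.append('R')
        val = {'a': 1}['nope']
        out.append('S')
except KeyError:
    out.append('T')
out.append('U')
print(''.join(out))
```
QRTU

Exception in inner finally caught by outer except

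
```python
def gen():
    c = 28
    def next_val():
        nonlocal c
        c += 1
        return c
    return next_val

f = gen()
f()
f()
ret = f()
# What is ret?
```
31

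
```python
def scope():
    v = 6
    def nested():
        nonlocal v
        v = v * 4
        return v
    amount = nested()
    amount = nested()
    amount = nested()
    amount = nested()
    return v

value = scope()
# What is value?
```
1536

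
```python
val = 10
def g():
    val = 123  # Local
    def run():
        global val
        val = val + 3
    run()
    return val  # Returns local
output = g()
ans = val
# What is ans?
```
13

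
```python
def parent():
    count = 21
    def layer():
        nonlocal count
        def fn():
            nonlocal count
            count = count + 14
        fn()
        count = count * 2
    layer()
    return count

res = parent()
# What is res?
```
70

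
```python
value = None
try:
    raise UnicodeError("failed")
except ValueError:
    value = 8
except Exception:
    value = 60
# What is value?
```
8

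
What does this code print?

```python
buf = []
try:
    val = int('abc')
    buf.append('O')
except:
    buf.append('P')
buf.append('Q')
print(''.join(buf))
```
PQ

Exception raised in try, caught by bare except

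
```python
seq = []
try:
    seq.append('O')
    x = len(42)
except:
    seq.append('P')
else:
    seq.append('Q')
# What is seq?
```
['O', 'P']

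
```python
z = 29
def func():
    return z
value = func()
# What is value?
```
29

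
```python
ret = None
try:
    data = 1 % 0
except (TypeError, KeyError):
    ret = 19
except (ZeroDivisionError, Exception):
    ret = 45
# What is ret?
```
45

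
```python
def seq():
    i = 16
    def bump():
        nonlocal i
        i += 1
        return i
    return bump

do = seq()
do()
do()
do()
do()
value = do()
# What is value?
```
21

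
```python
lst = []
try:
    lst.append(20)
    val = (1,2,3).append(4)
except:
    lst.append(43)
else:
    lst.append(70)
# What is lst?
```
[20, 43]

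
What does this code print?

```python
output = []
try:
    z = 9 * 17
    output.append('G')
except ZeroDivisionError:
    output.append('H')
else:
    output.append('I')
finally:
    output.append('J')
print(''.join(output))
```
GIJ

else runs before finally when no exception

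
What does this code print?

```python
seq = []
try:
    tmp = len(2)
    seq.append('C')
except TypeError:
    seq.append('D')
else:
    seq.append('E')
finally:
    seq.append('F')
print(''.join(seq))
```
DF

Exception: except runs, else skipped, finally runs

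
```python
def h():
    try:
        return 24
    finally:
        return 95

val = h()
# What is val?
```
95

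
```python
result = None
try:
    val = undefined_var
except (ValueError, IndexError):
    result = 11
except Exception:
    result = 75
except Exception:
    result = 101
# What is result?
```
75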